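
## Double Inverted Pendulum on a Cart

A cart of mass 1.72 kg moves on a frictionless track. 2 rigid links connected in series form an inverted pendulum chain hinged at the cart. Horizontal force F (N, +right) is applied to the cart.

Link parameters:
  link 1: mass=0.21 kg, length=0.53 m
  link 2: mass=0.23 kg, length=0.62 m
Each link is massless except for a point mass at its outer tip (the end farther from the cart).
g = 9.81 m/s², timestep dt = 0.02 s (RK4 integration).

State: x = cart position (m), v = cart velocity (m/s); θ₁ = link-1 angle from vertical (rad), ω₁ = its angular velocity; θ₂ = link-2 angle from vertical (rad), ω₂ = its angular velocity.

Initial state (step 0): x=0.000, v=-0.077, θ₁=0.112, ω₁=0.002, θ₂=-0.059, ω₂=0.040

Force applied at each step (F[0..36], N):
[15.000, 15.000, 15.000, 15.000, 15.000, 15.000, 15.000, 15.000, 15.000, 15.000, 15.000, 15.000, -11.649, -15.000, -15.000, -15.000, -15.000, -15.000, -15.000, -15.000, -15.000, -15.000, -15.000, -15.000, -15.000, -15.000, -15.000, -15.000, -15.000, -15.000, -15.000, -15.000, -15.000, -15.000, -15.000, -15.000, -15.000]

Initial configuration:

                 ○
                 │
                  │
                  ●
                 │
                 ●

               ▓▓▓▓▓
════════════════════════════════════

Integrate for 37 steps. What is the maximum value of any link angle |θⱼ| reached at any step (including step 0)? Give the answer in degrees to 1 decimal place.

Answer: 150.2°

Derivation:
apply F[0]=+15.000 → step 1: x=0.000, v=0.092, θ₁=0.110, ω₁=-0.201, θ₂=-0.059, ω₂=-0.079
apply F[1]=+15.000 → step 2: x=0.004, v=0.260, θ₁=0.104, ω₁=-0.408, θ₂=-0.062, ω₂=-0.195
apply F[2]=+15.000 → step 3: x=0.011, v=0.430, θ₁=0.094, ω₁=-0.622, θ₂=-0.067, ω₂=-0.306
apply F[3]=+15.000 → step 4: x=0.021, v=0.600, θ₁=0.079, ω₁=-0.847, θ₂=-0.074, ω₂=-0.411
apply F[4]=+15.000 → step 5: x=0.035, v=0.771, θ₁=0.060, ω₁=-1.085, θ₂=-0.084, ω₂=-0.507
apply F[5]=+15.000 → step 6: x=0.052, v=0.943, θ₁=0.035, ω₁=-1.341, θ₂=-0.095, ω₂=-0.592
apply F[6]=+15.000 → step 7: x=0.072, v=1.116, θ₁=0.006, ω₁=-1.619, θ₂=-0.107, ω₂=-0.662
apply F[7]=+15.000 → step 8: x=0.096, v=1.291, θ₁=-0.029, ω₁=-1.920, θ₂=-0.121, ω₂=-0.716
apply F[8]=+15.000 → step 9: x=0.124, v=1.467, θ₁=-0.071, ω₁=-2.249, θ₂=-0.136, ω₂=-0.753
apply F[9]=+15.000 → step 10: x=0.155, v=1.644, θ₁=-0.120, ω₁=-2.606, θ₂=-0.151, ω₂=-0.771
apply F[10]=+15.000 → step 11: x=0.190, v=1.822, θ₁=-0.176, ω₁=-2.989, θ₂=-0.166, ω₂=-0.775
apply F[11]=+15.000 → step 12: x=0.228, v=1.998, θ₁=-0.239, ω₁=-3.393, θ₂=-0.182, ω₂=-0.770
apply F[12]=-11.649 → step 13: x=0.267, v=1.870, θ₁=-0.306, ω₁=-3.277, θ₂=-0.197, ω₂=-0.742
apply F[13]=-15.000 → step 14: x=0.302, v=1.706, θ₁=-0.370, ω₁=-3.141, θ₂=-0.211, ω₂=-0.685
apply F[14]=-15.000 → step 15: x=0.335, v=1.545, θ₁=-0.432, ω₁=-3.055, θ₂=-0.224, ω₂=-0.602
apply F[15]=-15.000 → step 16: x=0.364, v=1.387, θ₁=-0.493, ω₁=-3.016, θ₂=-0.235, ω₂=-0.494
apply F[16]=-15.000 → step 17: x=0.390, v=1.230, θ₁=-0.553, ω₁=-3.021, θ₂=-0.244, ω₂=-0.363
apply F[17]=-15.000 → step 18: x=0.413, v=1.074, θ₁=-0.614, ω₁=-3.066, θ₂=-0.250, ω₂=-0.213
apply F[18]=-15.000 → step 19: x=0.433, v=0.920, θ₁=-0.676, ω₁=-3.148, θ₂=-0.252, ω₂=-0.049
apply F[19]=-15.000 → step 20: x=0.450, v=0.765, θ₁=-0.740, ω₁=-3.261, θ₂=-0.252, ω₂=0.124
apply F[20]=-15.000 → step 21: x=0.464, v=0.609, θ₁=-0.806, ω₁=-3.401, θ₂=-0.247, ω₂=0.298
apply F[21]=-15.000 → step 22: x=0.474, v=0.451, θ₁=-0.876, ω₁=-3.562, θ₂=-0.240, ω₂=0.466
apply F[22]=-15.000 → step 23: x=0.482, v=0.291, θ₁=-0.949, ω₁=-3.741, θ₂=-0.229, ω₂=0.619
apply F[23]=-15.000 → step 24: x=0.486, v=0.129, θ₁=-1.026, ω₁=-3.935, θ₂=-0.215, ω₂=0.750
apply F[24]=-15.000 → step 25: x=0.487, v=-0.037, θ₁=-1.106, ω₁=-4.142, θ₂=-0.199, ω₂=0.851
apply F[25]=-15.000 → step 26: x=0.485, v=-0.206, θ₁=-1.191, ω₁=-4.364, θ₂=-0.181, ω₂=0.915
apply F[26]=-15.000 → step 27: x=0.479, v=-0.379, θ₁=-1.281, ω₁=-4.603, θ₂=-0.163, ω₂=0.934
apply F[27]=-15.000 → step 28: x=0.469, v=-0.556, θ₁=-1.376, ω₁=-4.865, θ₂=-0.144, ω₂=0.901
apply F[28]=-15.000 → step 29: x=0.457, v=-0.738, θ₁=-1.476, ω₁=-5.157, θ₂=-0.127, ω₂=0.806
apply F[29]=-15.000 → step 30: x=0.440, v=-0.925, θ₁=-1.582, ω₁=-5.489, θ₂=-0.112, ω₂=0.636
apply F[30]=-15.000 → step 31: x=0.419, v=-1.119, θ₁=-1.696, ω₁=-5.874, θ₂=-0.102, ω₂=0.376
apply F[31]=-15.000 → step 32: x=0.395, v=-1.321, θ₁=-1.818, ω₁=-6.328, θ₂=-0.098, ω₂=0.003
apply F[32]=-15.000 → step 33: x=0.367, v=-1.534, θ₁=-1.949, ω₁=-6.869, θ₂=-0.103, ω₂=-0.512
apply F[33]=-15.000 → step 34: x=0.334, v=-1.758, θ₁=-2.093, ω₁=-7.520, θ₂=-0.120, ω₂=-1.205
apply F[34]=-15.000 → step 35: x=0.296, v=-1.996, θ₁=-2.251, ω₁=-8.301, θ₂=-0.153, ω₂=-2.119
apply F[35]=-15.000 → step 36: x=0.254, v=-2.248, θ₁=-2.426, ω₁=-9.226, θ₂=-0.206, ω₂=-3.303
apply F[36]=-15.000 → step 37: x=0.206, v=-2.508, θ₁=-2.621, ω₁=-10.280, θ₂=-0.287, ω₂=-4.791
Max |angle| over trajectory = 2.621 rad = 150.2°.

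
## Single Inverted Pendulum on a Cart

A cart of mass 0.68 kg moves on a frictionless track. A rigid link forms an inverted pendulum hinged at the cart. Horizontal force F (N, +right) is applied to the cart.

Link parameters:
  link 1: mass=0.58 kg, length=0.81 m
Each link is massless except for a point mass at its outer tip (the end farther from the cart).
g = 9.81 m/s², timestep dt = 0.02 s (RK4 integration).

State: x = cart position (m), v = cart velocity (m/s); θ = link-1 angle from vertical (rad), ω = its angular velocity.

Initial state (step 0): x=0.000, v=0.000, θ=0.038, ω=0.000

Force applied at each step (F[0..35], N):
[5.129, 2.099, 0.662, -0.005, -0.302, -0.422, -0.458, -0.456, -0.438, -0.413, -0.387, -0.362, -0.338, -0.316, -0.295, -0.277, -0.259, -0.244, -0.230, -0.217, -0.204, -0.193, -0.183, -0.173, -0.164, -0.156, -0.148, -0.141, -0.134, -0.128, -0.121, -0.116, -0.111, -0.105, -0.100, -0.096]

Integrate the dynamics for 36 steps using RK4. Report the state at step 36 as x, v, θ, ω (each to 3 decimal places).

Answer: x=0.055, v=-0.000, θ=-0.007, ω=0.009

Derivation:
apply F[0]=+5.129 → step 1: x=0.001, v=0.144, θ=0.036, ω=-0.169
apply F[1]=+2.099 → step 2: x=0.005, v=0.200, θ=0.032, ω=-0.230
apply F[2]=+0.662 → step 3: x=0.009, v=0.215, θ=0.028, ω=-0.240
apply F[3]=-0.005 → step 4: x=0.013, v=0.210, θ=0.023, ω=-0.229
apply F[4]=-0.302 → step 5: x=0.017, v=0.198, θ=0.019, ω=-0.209
apply F[5]=-0.422 → step 6: x=0.021, v=0.183, θ=0.015, ω=-0.186
apply F[6]=-0.458 → step 7: x=0.025, v=0.167, θ=0.011, ω=-0.164
apply F[7]=-0.456 → step 8: x=0.028, v=0.152, θ=0.008, ω=-0.143
apply F[8]=-0.438 → step 9: x=0.031, v=0.138, θ=0.005, ω=-0.124
apply F[9]=-0.413 → step 10: x=0.033, v=0.126, θ=0.003, ω=-0.107
apply F[10]=-0.387 → step 11: x=0.036, v=0.114, θ=0.001, ω=-0.092
apply F[11]=-0.362 → step 12: x=0.038, v=0.103, θ=-0.001, ω=-0.079
apply F[12]=-0.338 → step 13: x=0.040, v=0.093, θ=-0.002, ω=-0.067
apply F[13]=-0.316 → step 14: x=0.042, v=0.085, θ=-0.003, ω=-0.057
apply F[14]=-0.295 → step 15: x=0.043, v=0.076, θ=-0.004, ω=-0.048
apply F[15]=-0.277 → step 16: x=0.045, v=0.069, θ=-0.005, ω=-0.040
apply F[16]=-0.259 → step 17: x=0.046, v=0.062, θ=-0.006, ω=-0.033
apply F[17]=-0.244 → step 18: x=0.047, v=0.056, θ=-0.007, ω=-0.027
apply F[18]=-0.230 → step 19: x=0.048, v=0.051, θ=-0.007, ω=-0.022
apply F[19]=-0.217 → step 20: x=0.049, v=0.046, θ=-0.007, ω=-0.017
apply F[20]=-0.204 → step 21: x=0.050, v=0.041, θ=-0.008, ω=-0.013
apply F[21]=-0.193 → step 22: x=0.051, v=0.036, θ=-0.008, ω=-0.009
apply F[22]=-0.183 → step 23: x=0.052, v=0.032, θ=-0.008, ω=-0.006
apply F[23]=-0.173 → step 24: x=0.052, v=0.029, θ=-0.008, ω=-0.004
apply F[24]=-0.164 → step 25: x=0.053, v=0.025, θ=-0.008, ω=-0.001
apply F[25]=-0.156 → step 26: x=0.053, v=0.022, θ=-0.008, ω=0.001
apply F[26]=-0.148 → step 27: x=0.054, v=0.019, θ=-0.008, ω=0.002
apply F[27]=-0.141 → step 28: x=0.054, v=0.016, θ=-0.008, ω=0.004
apply F[28]=-0.134 → step 29: x=0.054, v=0.014, θ=-0.008, ω=0.005
apply F[29]=-0.128 → step 30: x=0.055, v=0.011, θ=-0.008, ω=0.006
apply F[30]=-0.121 → step 31: x=0.055, v=0.009, θ=-0.008, ω=0.007
apply F[31]=-0.116 → step 32: x=0.055, v=0.007, θ=-0.008, ω=0.008
apply F[32]=-0.111 → step 33: x=0.055, v=0.005, θ=-0.008, ω=0.008
apply F[33]=-0.105 → step 34: x=0.055, v=0.003, θ=-0.007, ω=0.009
apply F[34]=-0.100 → step 35: x=0.055, v=0.001, θ=-0.007, ω=0.009
apply F[35]=-0.096 → step 36: x=0.055, v=-0.000, θ=-0.007, ω=0.009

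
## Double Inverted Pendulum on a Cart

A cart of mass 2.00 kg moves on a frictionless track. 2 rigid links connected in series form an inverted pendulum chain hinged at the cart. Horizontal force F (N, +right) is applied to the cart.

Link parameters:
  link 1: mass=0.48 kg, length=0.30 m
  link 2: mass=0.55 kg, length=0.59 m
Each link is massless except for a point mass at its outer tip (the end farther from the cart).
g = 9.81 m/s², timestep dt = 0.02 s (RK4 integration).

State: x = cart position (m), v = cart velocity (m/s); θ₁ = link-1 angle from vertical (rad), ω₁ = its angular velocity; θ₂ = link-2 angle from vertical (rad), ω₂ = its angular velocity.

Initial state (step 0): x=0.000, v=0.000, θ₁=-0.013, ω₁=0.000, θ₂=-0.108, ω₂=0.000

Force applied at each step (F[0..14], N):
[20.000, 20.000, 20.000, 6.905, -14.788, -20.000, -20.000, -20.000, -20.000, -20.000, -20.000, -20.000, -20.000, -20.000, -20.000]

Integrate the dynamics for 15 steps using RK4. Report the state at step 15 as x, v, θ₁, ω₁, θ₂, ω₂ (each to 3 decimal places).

Answer: x=-0.023, v=-1.209, θ₁=-0.166, ω₁=1.633, θ₂=-0.079, ω₂=0.640

Derivation:
apply F[0]=+20.000 → step 1: x=0.002, v=0.201, θ₁=-0.019, ω₁=-0.614, θ₂=-0.109, ω₂=-0.064
apply F[1]=+20.000 → step 2: x=0.008, v=0.404, θ₁=-0.038, ω₁=-1.249, θ₂=-0.111, ω₂=-0.119
apply F[2]=+20.000 → step 3: x=0.018, v=0.609, θ₁=-0.069, ω₁=-1.926, θ₂=-0.113, ω₂=-0.156
apply F[3]=+6.905 → step 4: x=0.031, v=0.685, θ₁=-0.111, ω₁=-2.223, θ₂=-0.117, ω₂=-0.171
apply F[4]=-14.788 → step 5: x=0.043, v=0.550, θ₁=-0.152, ω₁=-1.872, θ₂=-0.120, ω₂=-0.162
apply F[5]=-20.000 → step 6: x=0.053, v=0.368, θ₁=-0.184, ω₁=-1.420, θ₂=-0.123, ω₂=-0.126
apply F[6]=-20.000 → step 7: x=0.058, v=0.190, θ₁=-0.209, ω₁=-1.027, θ₂=-0.125, ω₂=-0.068
apply F[7]=-20.000 → step 8: x=0.060, v=0.015, θ₁=-0.226, ω₁=-0.676, θ₂=-0.126, ω₂=0.006
apply F[8]=-20.000 → step 9: x=0.059, v=-0.159, θ₁=-0.236, ω₁=-0.355, θ₂=-0.125, ω₂=0.094
apply F[9]=-20.000 → step 10: x=0.054, v=-0.331, θ₁=-0.240, ω₁=-0.051, θ₂=-0.122, ω₂=0.189
apply F[10]=-20.000 → step 11: x=0.046, v=-0.503, θ₁=-0.238, ω₁=0.248, θ₂=-0.117, ω₂=0.288
apply F[11]=-20.000 → step 12: x=0.034, v=-0.676, θ₁=-0.230, ω₁=0.555, θ₂=-0.110, ω₂=0.387
apply F[12]=-20.000 → step 13: x=0.018, v=-0.851, θ₁=-0.216, ω₁=0.879, θ₂=-0.102, ω₂=0.481
apply F[13]=-20.000 → step 14: x=-0.000, v=-1.028, θ₁=-0.195, ω₁=1.234, θ₂=-0.091, ω₂=0.568
apply F[14]=-20.000 → step 15: x=-0.023, v=-1.209, θ₁=-0.166, ω₁=1.633, θ₂=-0.079, ω₂=0.640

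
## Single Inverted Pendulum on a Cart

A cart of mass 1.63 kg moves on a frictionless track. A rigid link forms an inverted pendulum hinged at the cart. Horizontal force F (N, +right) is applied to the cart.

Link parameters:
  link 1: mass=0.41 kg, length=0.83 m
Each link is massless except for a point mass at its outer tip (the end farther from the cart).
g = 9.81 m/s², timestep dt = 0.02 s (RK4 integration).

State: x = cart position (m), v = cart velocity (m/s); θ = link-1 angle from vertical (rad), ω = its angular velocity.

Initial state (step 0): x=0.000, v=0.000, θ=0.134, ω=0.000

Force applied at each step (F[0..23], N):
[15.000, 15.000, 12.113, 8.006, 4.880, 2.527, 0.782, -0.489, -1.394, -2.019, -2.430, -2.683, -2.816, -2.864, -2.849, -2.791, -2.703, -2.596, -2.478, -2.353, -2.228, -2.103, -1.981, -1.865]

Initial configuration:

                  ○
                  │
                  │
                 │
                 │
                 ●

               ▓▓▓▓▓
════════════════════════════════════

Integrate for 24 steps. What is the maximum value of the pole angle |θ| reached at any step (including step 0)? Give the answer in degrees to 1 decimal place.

apply F[0]=+15.000 → step 1: x=0.002, v=0.177, θ=0.132, ω=-0.180
apply F[1]=+15.000 → step 2: x=0.007, v=0.354, θ=0.127, ω=-0.361
apply F[2]=+12.113 → step 3: x=0.016, v=0.496, θ=0.118, ω=-0.502
apply F[3]=+8.006 → step 4: x=0.026, v=0.589, θ=0.107, ω=-0.586
apply F[4]=+4.880 → step 5: x=0.039, v=0.643, θ=0.095, ω=-0.628
apply F[5]=+2.527 → step 6: x=0.052, v=0.670, θ=0.083, ω=-0.639
apply F[6]=+0.782 → step 7: x=0.065, v=0.676, θ=0.070, ω=-0.628
apply F[7]=-0.489 → step 8: x=0.079, v=0.667, θ=0.058, ω=-0.602
apply F[8]=-1.394 → step 9: x=0.092, v=0.648, θ=0.046, ω=-0.566
apply F[9]=-2.019 → step 10: x=0.105, v=0.621, θ=0.035, ω=-0.525
apply F[10]=-2.430 → step 11: x=0.117, v=0.590, θ=0.025, ω=-0.480
apply F[11]=-2.683 → step 12: x=0.128, v=0.556, θ=0.016, ω=-0.434
apply F[12]=-2.816 → step 13: x=0.139, v=0.521, θ=0.008, ω=-0.389
apply F[13]=-2.864 → step 14: x=0.149, v=0.485, θ=0.000, ω=-0.346
apply F[14]=-2.849 → step 15: x=0.158, v=0.450, θ=-0.006, ω=-0.305
apply F[15]=-2.791 → step 16: x=0.167, v=0.417, θ=-0.012, ω=-0.266
apply F[16]=-2.703 → step 17: x=0.175, v=0.384, θ=-0.017, ω=-0.230
apply F[17]=-2.596 → step 18: x=0.182, v=0.353, θ=-0.021, ω=-0.198
apply F[18]=-2.478 → step 19: x=0.189, v=0.324, θ=-0.025, ω=-0.168
apply F[19]=-2.353 → step 20: x=0.195, v=0.296, θ=-0.028, ω=-0.141
apply F[20]=-2.228 → step 21: x=0.201, v=0.271, θ=-0.031, ω=-0.117
apply F[21]=-2.103 → step 22: x=0.206, v=0.246, θ=-0.033, ω=-0.095
apply F[22]=-1.981 → step 23: x=0.211, v=0.224, θ=-0.034, ω=-0.076
apply F[23]=-1.865 → step 24: x=0.215, v=0.203, θ=-0.036, ω=-0.058
Max |angle| over trajectory = 0.134 rad = 7.7°.

Answer: 7.7°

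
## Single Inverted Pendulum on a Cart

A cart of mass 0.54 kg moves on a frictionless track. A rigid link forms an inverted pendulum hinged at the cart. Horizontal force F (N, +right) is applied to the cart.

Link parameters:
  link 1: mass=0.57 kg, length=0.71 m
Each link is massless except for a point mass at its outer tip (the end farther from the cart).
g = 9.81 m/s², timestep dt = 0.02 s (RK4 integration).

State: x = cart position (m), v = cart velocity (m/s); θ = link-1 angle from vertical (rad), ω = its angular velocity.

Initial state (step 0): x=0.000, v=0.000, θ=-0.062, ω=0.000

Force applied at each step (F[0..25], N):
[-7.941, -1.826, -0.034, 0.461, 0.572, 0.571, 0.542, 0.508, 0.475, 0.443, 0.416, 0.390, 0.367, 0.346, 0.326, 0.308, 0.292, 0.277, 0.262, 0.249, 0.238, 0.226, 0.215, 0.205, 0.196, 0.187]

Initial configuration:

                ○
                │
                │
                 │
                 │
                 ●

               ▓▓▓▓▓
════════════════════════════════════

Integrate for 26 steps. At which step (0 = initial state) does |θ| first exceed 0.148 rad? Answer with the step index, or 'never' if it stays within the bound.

apply F[0]=-7.941 → step 1: x=-0.003, v=-0.281, θ=-0.058, ω=0.378
apply F[1]=-1.826 → step 2: x=-0.009, v=-0.337, θ=-0.050, ω=0.442
apply F[2]=-0.034 → step 3: x=-0.016, v=-0.329, θ=-0.041, ω=0.418
apply F[3]=+0.461 → step 4: x=-0.022, v=-0.304, θ=-0.034, ω=0.373
apply F[4]=+0.572 → step 5: x=-0.028, v=-0.277, θ=-0.027, ω=0.326
apply F[5]=+0.571 → step 6: x=-0.033, v=-0.251, θ=-0.020, ω=0.283
apply F[6]=+0.542 → step 7: x=-0.038, v=-0.227, θ=-0.015, ω=0.245
apply F[7]=+0.508 → step 8: x=-0.042, v=-0.206, θ=-0.011, ω=0.211
apply F[8]=+0.475 → step 9: x=-0.046, v=-0.186, θ=-0.007, ω=0.181
apply F[9]=+0.443 → step 10: x=-0.050, v=-0.169, θ=-0.003, ω=0.155
apply F[10]=+0.416 → step 11: x=-0.053, v=-0.153, θ=-0.000, ω=0.133
apply F[11]=+0.390 → step 12: x=-0.056, v=-0.139, θ=0.002, ω=0.113
apply F[12]=+0.367 → step 13: x=-0.058, v=-0.126, θ=0.004, ω=0.095
apply F[13]=+0.346 → step 14: x=-0.061, v=-0.114, θ=0.006, ω=0.080
apply F[14]=+0.326 → step 15: x=-0.063, v=-0.103, θ=0.007, ω=0.067
apply F[15]=+0.308 → step 16: x=-0.065, v=-0.094, θ=0.008, ω=0.055
apply F[16]=+0.292 → step 17: x=-0.067, v=-0.085, θ=0.009, ω=0.045
apply F[17]=+0.277 → step 18: x=-0.068, v=-0.076, θ=0.010, ω=0.036
apply F[18]=+0.262 → step 19: x=-0.070, v=-0.069, θ=0.011, ω=0.028
apply F[19]=+0.249 → step 20: x=-0.071, v=-0.062, θ=0.011, ω=0.022
apply F[20]=+0.238 → step 21: x=-0.072, v=-0.056, θ=0.012, ω=0.016
apply F[21]=+0.226 → step 22: x=-0.073, v=-0.050, θ=0.012, ω=0.011
apply F[22]=+0.215 → step 23: x=-0.074, v=-0.044, θ=0.012, ω=0.007
apply F[23]=+0.205 → step 24: x=-0.075, v=-0.039, θ=0.012, ω=0.003
apply F[24]=+0.196 → step 25: x=-0.076, v=-0.034, θ=0.012, ω=-0.000
apply F[25]=+0.187 → step 26: x=-0.076, v=-0.030, θ=0.012, ω=-0.003
max |θ| = 0.062 ≤ 0.148 over all 27 states.

Answer: never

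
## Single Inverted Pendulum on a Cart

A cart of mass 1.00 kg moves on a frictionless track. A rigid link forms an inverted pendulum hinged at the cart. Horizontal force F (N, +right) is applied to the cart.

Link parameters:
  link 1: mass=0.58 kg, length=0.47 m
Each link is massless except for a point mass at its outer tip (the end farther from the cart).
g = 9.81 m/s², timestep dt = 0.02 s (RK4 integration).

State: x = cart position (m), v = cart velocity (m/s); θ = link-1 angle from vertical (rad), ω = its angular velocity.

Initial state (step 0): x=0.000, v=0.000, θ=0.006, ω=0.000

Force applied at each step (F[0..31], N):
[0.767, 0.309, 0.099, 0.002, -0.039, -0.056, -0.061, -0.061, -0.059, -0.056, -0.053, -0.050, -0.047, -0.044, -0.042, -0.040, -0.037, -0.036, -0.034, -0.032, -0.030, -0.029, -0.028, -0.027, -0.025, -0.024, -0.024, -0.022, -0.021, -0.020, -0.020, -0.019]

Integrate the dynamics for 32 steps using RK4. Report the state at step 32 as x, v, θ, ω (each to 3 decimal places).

apply F[0]=+0.767 → step 1: x=0.000, v=0.015, θ=0.006, ω=-0.029
apply F[1]=+0.309 → step 2: x=0.000, v=0.020, θ=0.005, ω=-0.038
apply F[2]=+0.099 → step 3: x=0.001, v=0.022, θ=0.004, ω=-0.039
apply F[3]=+0.002 → step 4: x=0.001, v=0.021, θ=0.004, ω=-0.037
apply F[4]=-0.039 → step 5: x=0.002, v=0.020, θ=0.003, ω=-0.033
apply F[5]=-0.056 → step 6: x=0.002, v=0.019, θ=0.002, ω=-0.029
apply F[6]=-0.061 → step 7: x=0.003, v=0.017, θ=0.002, ω=-0.025
apply F[7]=-0.061 → step 8: x=0.003, v=0.016, θ=0.001, ω=-0.022
apply F[8]=-0.059 → step 9: x=0.003, v=0.015, θ=0.001, ω=-0.019
apply F[9]=-0.056 → step 10: x=0.003, v=0.013, θ=0.000, ω=-0.016
apply F[10]=-0.053 → step 11: x=0.004, v=0.012, θ=0.000, ω=-0.014
apply F[11]=-0.050 → step 12: x=0.004, v=0.011, θ=-0.000, ω=-0.011
apply F[12]=-0.047 → step 13: x=0.004, v=0.010, θ=-0.000, ω=-0.010
apply F[13]=-0.044 → step 14: x=0.004, v=0.010, θ=-0.001, ω=-0.008
apply F[14]=-0.042 → step 15: x=0.005, v=0.009, θ=-0.001, ω=-0.007
apply F[15]=-0.040 → step 16: x=0.005, v=0.008, θ=-0.001, ω=-0.005
apply F[16]=-0.037 → step 17: x=0.005, v=0.007, θ=-0.001, ω=-0.004
apply F[17]=-0.036 → step 18: x=0.005, v=0.007, θ=-0.001, ω=-0.004
apply F[18]=-0.034 → step 19: x=0.005, v=0.006, θ=-0.001, ω=-0.003
apply F[19]=-0.032 → step 20: x=0.005, v=0.006, θ=-0.001, ω=-0.002
apply F[20]=-0.030 → step 21: x=0.005, v=0.005, θ=-0.001, ω=-0.002
apply F[21]=-0.029 → step 22: x=0.005, v=0.005, θ=-0.001, ω=-0.001
apply F[22]=-0.028 → step 23: x=0.006, v=0.004, θ=-0.001, ω=-0.001
apply F[23]=-0.027 → step 24: x=0.006, v=0.004, θ=-0.001, ω=-0.000
apply F[24]=-0.025 → step 25: x=0.006, v=0.004, θ=-0.001, ω=0.000
apply F[25]=-0.024 → step 26: x=0.006, v=0.003, θ=-0.001, ω=0.000
apply F[26]=-0.024 → step 27: x=0.006, v=0.003, θ=-0.001, ω=0.001
apply F[27]=-0.022 → step 28: x=0.006, v=0.003, θ=-0.001, ω=0.001
apply F[28]=-0.021 → step 29: x=0.006, v=0.002, θ=-0.001, ω=0.001
apply F[29]=-0.020 → step 30: x=0.006, v=0.002, θ=-0.001, ω=0.001
apply F[30]=-0.020 → step 31: x=0.006, v=0.002, θ=-0.001, ω=0.001
apply F[31]=-0.019 → step 32: x=0.006, v=0.002, θ=-0.001, ω=0.001

Answer: x=0.006, v=0.002, θ=-0.001, ω=0.001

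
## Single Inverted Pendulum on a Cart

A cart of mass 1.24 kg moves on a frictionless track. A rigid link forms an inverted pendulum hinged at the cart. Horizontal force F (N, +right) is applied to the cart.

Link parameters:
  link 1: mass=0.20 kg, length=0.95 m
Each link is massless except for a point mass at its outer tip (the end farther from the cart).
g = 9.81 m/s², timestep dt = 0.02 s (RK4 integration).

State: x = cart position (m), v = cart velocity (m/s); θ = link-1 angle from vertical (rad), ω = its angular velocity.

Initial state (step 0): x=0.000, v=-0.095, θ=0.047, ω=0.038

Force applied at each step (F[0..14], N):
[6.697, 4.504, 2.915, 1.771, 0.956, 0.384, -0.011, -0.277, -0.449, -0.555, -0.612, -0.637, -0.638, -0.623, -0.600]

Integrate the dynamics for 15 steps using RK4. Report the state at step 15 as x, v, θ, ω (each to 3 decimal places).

Answer: x=0.038, v=0.100, θ=0.005, ω=-0.087

Derivation:
apply F[0]=+6.697 → step 1: x=-0.001, v=0.011, θ=0.047, ω=-0.064
apply F[1]=+4.504 → step 2: x=0.000, v=0.083, θ=0.045, ω=-0.130
apply F[2]=+2.915 → step 3: x=0.002, v=0.128, θ=0.042, ω=-0.169
apply F[3]=+1.771 → step 4: x=0.005, v=0.156, θ=0.038, ω=-0.189
apply F[4]=+0.956 → step 5: x=0.008, v=0.170, θ=0.034, ω=-0.197
apply F[5]=+0.384 → step 6: x=0.012, v=0.175, θ=0.030, ω=-0.195
apply F[6]=-0.011 → step 7: x=0.015, v=0.174, θ=0.027, ω=-0.188
apply F[7]=-0.277 → step 8: x=0.019, v=0.169, θ=0.023, ω=-0.178
apply F[8]=-0.449 → step 9: x=0.022, v=0.161, θ=0.020, ω=-0.165
apply F[9]=-0.555 → step 10: x=0.025, v=0.151, θ=0.016, ω=-0.151
apply F[10]=-0.612 → step 11: x=0.028, v=0.141, θ=0.014, ω=-0.137
apply F[11]=-0.637 → step 12: x=0.031, v=0.130, θ=0.011, ω=-0.124
apply F[12]=-0.638 → step 13: x=0.033, v=0.120, θ=0.009, ω=-0.110
apply F[13]=-0.623 → step 14: x=0.036, v=0.109, θ=0.006, ω=-0.098
apply F[14]=-0.600 → step 15: x=0.038, v=0.100, θ=0.005, ω=-0.087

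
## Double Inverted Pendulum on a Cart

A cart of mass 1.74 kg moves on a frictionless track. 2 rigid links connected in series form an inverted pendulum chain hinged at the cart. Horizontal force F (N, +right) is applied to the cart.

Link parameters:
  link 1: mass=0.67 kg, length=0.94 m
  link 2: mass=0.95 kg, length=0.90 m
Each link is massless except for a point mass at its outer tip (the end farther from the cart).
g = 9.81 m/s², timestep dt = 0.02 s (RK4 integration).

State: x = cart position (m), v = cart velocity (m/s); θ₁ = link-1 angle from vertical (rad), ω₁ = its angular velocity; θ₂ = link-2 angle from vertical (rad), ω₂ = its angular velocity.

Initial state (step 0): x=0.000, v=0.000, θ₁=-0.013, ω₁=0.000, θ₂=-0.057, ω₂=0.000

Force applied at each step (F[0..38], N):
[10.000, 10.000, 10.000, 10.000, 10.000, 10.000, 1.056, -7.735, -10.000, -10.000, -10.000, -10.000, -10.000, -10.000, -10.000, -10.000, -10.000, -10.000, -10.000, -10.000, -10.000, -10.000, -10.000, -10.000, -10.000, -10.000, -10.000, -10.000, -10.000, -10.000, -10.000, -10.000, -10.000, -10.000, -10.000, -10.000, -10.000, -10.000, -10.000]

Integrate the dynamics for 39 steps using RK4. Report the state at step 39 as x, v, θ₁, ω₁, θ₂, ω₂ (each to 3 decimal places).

apply F[0]=+10.000 → step 1: x=0.001, v=0.117, θ₁=-0.014, ω₁=-0.115, θ₂=-0.057, ω₂=-0.023
apply F[1]=+10.000 → step 2: x=0.005, v=0.235, θ₁=-0.018, ω₁=-0.231, θ₂=-0.058, ω₂=-0.044
apply F[2]=+10.000 → step 3: x=0.011, v=0.354, θ₁=-0.023, ω₁=-0.351, θ₂=-0.059, ω₂=-0.064
apply F[3]=+10.000 → step 4: x=0.019, v=0.473, θ₁=-0.032, ω₁=-0.474, θ₂=-0.060, ω₂=-0.081
apply F[4]=+10.000 → step 5: x=0.030, v=0.595, θ₁=-0.042, ω₁=-0.604, θ₂=-0.062, ω₂=-0.093
apply F[5]=+10.000 → step 6: x=0.043, v=0.718, θ₁=-0.056, ω₁=-0.741, θ₂=-0.064, ω₂=-0.100
apply F[6]=+1.056 → step 7: x=0.057, v=0.741, θ₁=-0.071, ω₁=-0.778, θ₂=-0.066, ω₂=-0.101
apply F[7]=-7.735 → step 8: x=0.071, v=0.666, θ₁=-0.086, ω₁=-0.719, θ₂=-0.068, ω₂=-0.095
apply F[8]=-10.000 → step 9: x=0.084, v=0.568, θ₁=-0.100, ω₁=-0.641, θ₂=-0.070, ω₂=-0.082
apply F[9]=-10.000 → step 10: x=0.094, v=0.472, θ₁=-0.112, ω₁=-0.573, θ₂=-0.071, ω₂=-0.063
apply F[10]=-10.000 → step 11: x=0.103, v=0.379, θ₁=-0.123, ω₁=-0.512, θ₂=-0.072, ω₂=-0.039
apply F[11]=-10.000 → step 12: x=0.109, v=0.288, θ₁=-0.132, ω₁=-0.459, θ₂=-0.073, ω₂=-0.010
apply F[12]=-10.000 → step 13: x=0.114, v=0.199, θ₁=-0.141, ω₁=-0.413, θ₂=-0.073, ω₂=0.025
apply F[13]=-10.000 → step 14: x=0.117, v=0.111, θ₁=-0.149, ω₁=-0.373, θ₂=-0.072, ω₂=0.064
apply F[14]=-10.000 → step 15: x=0.119, v=0.025, θ₁=-0.156, ω₁=-0.339, θ₂=-0.070, ω₂=0.109
apply F[15]=-10.000 → step 16: x=0.118, v=-0.060, θ₁=-0.162, ω₁=-0.310, θ₂=-0.067, ω₂=0.158
apply F[16]=-10.000 → step 17: x=0.116, v=-0.144, θ₁=-0.168, ω₁=-0.286, θ₂=-0.064, ω₂=0.212
apply F[17]=-10.000 → step 18: x=0.112, v=-0.227, θ₁=-0.174, ω₁=-0.268, θ₂=-0.059, ω₂=0.271
apply F[18]=-10.000 → step 19: x=0.107, v=-0.309, θ₁=-0.179, ω₁=-0.255, θ₂=-0.053, ω₂=0.336
apply F[19]=-10.000 → step 20: x=0.100, v=-0.390, θ₁=-0.184, ω₁=-0.247, θ₂=-0.045, ω₂=0.407
apply F[20]=-10.000 → step 21: x=0.091, v=-0.471, θ₁=-0.189, ω₁=-0.244, θ₂=-0.037, ω₂=0.485
apply F[21]=-10.000 → step 22: x=0.081, v=-0.551, θ₁=-0.194, ω₁=-0.246, θ₂=-0.026, ω₂=0.569
apply F[22]=-10.000 → step 23: x=0.069, v=-0.631, θ₁=-0.199, ω₁=-0.254, θ₂=-0.014, ω₂=0.660
apply F[23]=-10.000 → step 24: x=0.056, v=-0.710, θ₁=-0.204, ω₁=-0.266, θ₂=0.000, ω₂=0.760
apply F[24]=-10.000 → step 25: x=0.041, v=-0.789, θ₁=-0.210, ω₁=-0.285, θ₂=0.017, ω₂=0.868
apply F[25]=-10.000 → step 26: x=0.024, v=-0.868, θ₁=-0.216, ω₁=-0.308, θ₂=0.035, ω₂=0.984
apply F[26]=-10.000 → step 27: x=0.006, v=-0.947, θ₁=-0.222, ω₁=-0.336, θ₂=0.056, ω₂=1.109
apply F[27]=-10.000 → step 28: x=-0.013, v=-1.026, θ₁=-0.229, ω₁=-0.367, θ₂=0.080, ω₂=1.243
apply F[28]=-10.000 → step 29: x=-0.035, v=-1.106, θ₁=-0.237, ω₁=-0.403, θ₂=0.106, ω₂=1.385
apply F[29]=-10.000 → step 30: x=-0.058, v=-1.186, θ₁=-0.245, ω₁=-0.440, θ₂=0.135, ω₂=1.534
apply F[30]=-10.000 → step 31: x=-0.082, v=-1.266, θ₁=-0.254, ω₁=-0.477, θ₂=0.167, ω₂=1.690
apply F[31]=-10.000 → step 32: x=-0.108, v=-1.348, θ₁=-0.264, ω₁=-0.513, θ₂=0.203, ω₂=1.851
apply F[32]=-10.000 → step 33: x=-0.136, v=-1.431, θ₁=-0.275, ω₁=-0.546, θ₂=0.241, ω₂=2.015
apply F[33]=-10.000 → step 34: x=-0.166, v=-1.515, θ₁=-0.286, ω₁=-0.572, θ₂=0.283, ω₂=2.182
apply F[34]=-10.000 → step 35: x=-0.197, v=-1.600, θ₁=-0.298, ω₁=-0.591, θ₂=0.329, ω₂=2.350
apply F[35]=-10.000 → step 36: x=-0.230, v=-1.686, θ₁=-0.310, ω₁=-0.600, θ₂=0.377, ω₂=2.519
apply F[36]=-10.000 → step 37: x=-0.264, v=-1.774, θ₁=-0.322, ω₁=-0.597, θ₂=0.429, ω₂=2.686
apply F[37]=-10.000 → step 38: x=-0.301, v=-1.862, θ₁=-0.333, ω₁=-0.580, θ₂=0.485, ω₂=2.853
apply F[38]=-10.000 → step 39: x=-0.339, v=-1.952, θ₁=-0.345, ω₁=-0.549, θ₂=0.544, ω₂=3.020

Answer: x=-0.339, v=-1.952, θ₁=-0.345, ω₁=-0.549, θ₂=0.544, ω₂=3.020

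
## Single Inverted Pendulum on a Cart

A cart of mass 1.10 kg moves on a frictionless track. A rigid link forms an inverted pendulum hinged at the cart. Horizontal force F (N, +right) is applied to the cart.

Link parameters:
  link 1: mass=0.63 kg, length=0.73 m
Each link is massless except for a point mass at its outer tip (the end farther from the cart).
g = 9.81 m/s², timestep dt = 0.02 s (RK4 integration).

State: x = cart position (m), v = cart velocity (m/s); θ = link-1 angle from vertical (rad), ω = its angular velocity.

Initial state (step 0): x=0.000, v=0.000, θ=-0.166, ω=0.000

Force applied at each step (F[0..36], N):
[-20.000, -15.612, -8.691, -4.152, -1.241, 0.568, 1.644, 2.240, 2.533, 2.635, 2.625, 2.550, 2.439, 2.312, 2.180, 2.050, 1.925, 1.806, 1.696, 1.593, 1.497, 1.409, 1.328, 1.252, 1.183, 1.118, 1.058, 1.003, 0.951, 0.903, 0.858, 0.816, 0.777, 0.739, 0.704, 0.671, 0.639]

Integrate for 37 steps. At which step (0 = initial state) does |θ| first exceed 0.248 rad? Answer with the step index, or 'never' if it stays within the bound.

apply F[0]=-20.000 → step 1: x=-0.003, v=-0.340, θ=-0.162, ω=0.416
apply F[1]=-15.612 → step 2: x=-0.013, v=-0.604, θ=-0.150, ω=0.730
apply F[2]=-8.691 → step 3: x=-0.026, v=-0.745, θ=-0.134, ω=0.884
apply F[3]=-4.152 → step 4: x=-0.042, v=-0.807, θ=-0.116, ω=0.934
apply F[4]=-1.241 → step 5: x=-0.058, v=-0.818, θ=-0.098, ω=0.921
apply F[5]=+0.568 → step 6: x=-0.074, v=-0.799, θ=-0.080, ω=0.871
apply F[6]=+1.644 → step 7: x=-0.090, v=-0.761, θ=-0.063, ω=0.800
apply F[7]=+2.240 → step 8: x=-0.105, v=-0.715, θ=-0.048, ω=0.722
apply F[8]=+2.533 → step 9: x=-0.118, v=-0.664, θ=-0.034, ω=0.642
apply F[9]=+2.635 → step 10: x=-0.131, v=-0.613, θ=-0.022, ω=0.565
apply F[10]=+2.625 → step 11: x=-0.143, v=-0.564, θ=-0.012, ω=0.492
apply F[11]=+2.550 → step 12: x=-0.154, v=-0.517, θ=-0.002, ω=0.426
apply F[12]=+2.439 → step 13: x=-0.164, v=-0.473, θ=0.006, ω=0.366
apply F[13]=+2.312 → step 14: x=-0.173, v=-0.432, θ=0.012, ω=0.312
apply F[14]=+2.180 → step 15: x=-0.181, v=-0.394, θ=0.018, ω=0.264
apply F[15]=+2.050 → step 16: x=-0.188, v=-0.359, θ=0.023, ω=0.222
apply F[16]=+1.925 → step 17: x=-0.195, v=-0.326, θ=0.027, ω=0.185
apply F[17]=+1.806 → step 18: x=-0.202, v=-0.297, θ=0.030, ω=0.152
apply F[18]=+1.696 → step 19: x=-0.207, v=-0.270, θ=0.033, ω=0.123
apply F[19]=+1.593 → step 20: x=-0.212, v=-0.245, θ=0.035, ω=0.098
apply F[20]=+1.497 → step 21: x=-0.217, v=-0.221, θ=0.037, ω=0.076
apply F[21]=+1.409 → step 22: x=-0.221, v=-0.200, θ=0.038, ω=0.057
apply F[22]=+1.328 → step 23: x=-0.225, v=-0.180, θ=0.039, ω=0.040
apply F[23]=+1.252 → step 24: x=-0.228, v=-0.162, θ=0.040, ω=0.026
apply F[24]=+1.183 → step 25: x=-0.231, v=-0.145, θ=0.040, ω=0.014
apply F[25]=+1.118 → step 26: x=-0.234, v=-0.129, θ=0.041, ω=0.003
apply F[26]=+1.058 → step 27: x=-0.237, v=-0.115, θ=0.041, ω=-0.006
apply F[27]=+1.003 → step 28: x=-0.239, v=-0.101, θ=0.040, ω=-0.014
apply F[28]=+0.951 → step 29: x=-0.241, v=-0.088, θ=0.040, ω=-0.021
apply F[29]=+0.903 → step 30: x=-0.242, v=-0.076, θ=0.040, ω=-0.027
apply F[30]=+0.858 → step 31: x=-0.244, v=-0.065, θ=0.039, ω=-0.031
apply F[31]=+0.816 → step 32: x=-0.245, v=-0.054, θ=0.038, ω=-0.035
apply F[32]=+0.777 → step 33: x=-0.246, v=-0.045, θ=0.038, ω=-0.039
apply F[33]=+0.739 → step 34: x=-0.247, v=-0.035, θ=0.037, ω=-0.041
apply F[34]=+0.704 → step 35: x=-0.247, v=-0.027, θ=0.036, ω=-0.043
apply F[35]=+0.671 → step 36: x=-0.248, v=-0.018, θ=0.035, ω=-0.045
apply F[36]=+0.639 → step 37: x=-0.248, v=-0.011, θ=0.034, ω=-0.046
max |θ| = 0.166 ≤ 0.248 over all 38 states.

Answer: never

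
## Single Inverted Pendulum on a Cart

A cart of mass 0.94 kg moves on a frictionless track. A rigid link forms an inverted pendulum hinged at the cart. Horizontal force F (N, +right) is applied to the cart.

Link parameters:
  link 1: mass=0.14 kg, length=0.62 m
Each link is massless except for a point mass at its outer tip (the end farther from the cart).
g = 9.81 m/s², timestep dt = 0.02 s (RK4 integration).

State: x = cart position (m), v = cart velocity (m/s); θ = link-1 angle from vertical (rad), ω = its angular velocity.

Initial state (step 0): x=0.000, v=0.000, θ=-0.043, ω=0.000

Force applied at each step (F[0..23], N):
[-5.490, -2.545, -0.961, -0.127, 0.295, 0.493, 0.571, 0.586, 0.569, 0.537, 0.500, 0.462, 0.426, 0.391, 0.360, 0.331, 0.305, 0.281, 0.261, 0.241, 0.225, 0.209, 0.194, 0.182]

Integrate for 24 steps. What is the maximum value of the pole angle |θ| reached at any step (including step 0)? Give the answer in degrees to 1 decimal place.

Answer: 2.5°

Derivation:
apply F[0]=-5.490 → step 1: x=-0.001, v=-0.116, θ=-0.041, ω=0.173
apply F[1]=-2.545 → step 2: x=-0.004, v=-0.169, θ=-0.037, ω=0.246
apply F[2]=-0.961 → step 3: x=-0.008, v=-0.188, θ=-0.032, ω=0.266
apply F[3]=-0.127 → step 4: x=-0.011, v=-0.190, θ=-0.027, ω=0.260
apply F[4]=+0.295 → step 5: x=-0.015, v=-0.183, θ=-0.022, ω=0.241
apply F[5]=+0.493 → step 6: x=-0.019, v=-0.172, θ=-0.017, ω=0.217
apply F[6]=+0.571 → step 7: x=-0.022, v=-0.159, θ=-0.013, ω=0.192
apply F[7]=+0.586 → step 8: x=-0.025, v=-0.146, θ=-0.009, ω=0.168
apply F[8]=+0.569 → step 9: x=-0.028, v=-0.134, θ=-0.006, ω=0.145
apply F[9]=+0.537 → step 10: x=-0.030, v=-0.122, θ=-0.004, ω=0.125
apply F[10]=+0.500 → step 11: x=-0.033, v=-0.112, θ=-0.001, ω=0.107
apply F[11]=+0.462 → step 12: x=-0.035, v=-0.102, θ=0.001, ω=0.091
apply F[12]=+0.426 → step 13: x=-0.037, v=-0.093, θ=0.002, ω=0.077
apply F[13]=+0.391 → step 14: x=-0.039, v=-0.085, θ=0.004, ω=0.065
apply F[14]=+0.360 → step 15: x=-0.040, v=-0.077, θ=0.005, ω=0.054
apply F[15]=+0.331 → step 16: x=-0.042, v=-0.070, θ=0.006, ω=0.045
apply F[16]=+0.305 → step 17: x=-0.043, v=-0.064, θ=0.007, ω=0.036
apply F[17]=+0.281 → step 18: x=-0.044, v=-0.058, θ=0.007, ω=0.029
apply F[18]=+0.261 → step 19: x=-0.045, v=-0.053, θ=0.008, ω=0.023
apply F[19]=+0.241 → step 20: x=-0.046, v=-0.048, θ=0.008, ω=0.018
apply F[20]=+0.225 → step 21: x=-0.047, v=-0.043, θ=0.009, ω=0.013
apply F[21]=+0.209 → step 22: x=-0.048, v=-0.039, θ=0.009, ω=0.009
apply F[22]=+0.194 → step 23: x=-0.049, v=-0.035, θ=0.009, ω=0.006
apply F[23]=+0.182 → step 24: x=-0.049, v=-0.032, θ=0.009, ω=0.003
Max |angle| over trajectory = 0.043 rad = 2.5°.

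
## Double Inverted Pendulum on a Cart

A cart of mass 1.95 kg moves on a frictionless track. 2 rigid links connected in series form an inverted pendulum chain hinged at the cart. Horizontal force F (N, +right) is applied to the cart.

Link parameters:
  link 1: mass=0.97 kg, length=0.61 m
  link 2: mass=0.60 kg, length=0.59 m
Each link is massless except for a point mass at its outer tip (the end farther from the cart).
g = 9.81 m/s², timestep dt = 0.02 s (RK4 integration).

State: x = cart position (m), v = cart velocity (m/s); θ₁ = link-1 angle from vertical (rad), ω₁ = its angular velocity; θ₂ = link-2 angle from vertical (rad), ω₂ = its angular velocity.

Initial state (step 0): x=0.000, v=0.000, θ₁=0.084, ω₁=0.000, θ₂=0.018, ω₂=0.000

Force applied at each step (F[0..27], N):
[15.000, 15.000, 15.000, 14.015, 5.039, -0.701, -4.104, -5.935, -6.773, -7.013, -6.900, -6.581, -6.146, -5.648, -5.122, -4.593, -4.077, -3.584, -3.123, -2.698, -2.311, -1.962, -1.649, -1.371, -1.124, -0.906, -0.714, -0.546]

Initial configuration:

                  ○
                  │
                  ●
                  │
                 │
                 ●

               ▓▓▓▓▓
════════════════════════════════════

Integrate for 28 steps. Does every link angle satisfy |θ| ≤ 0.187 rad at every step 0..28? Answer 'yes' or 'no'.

apply F[0]=+15.000 → step 1: x=0.001, v=0.140, θ₁=0.082, ω₁=-0.188, θ₂=0.018, ω₂=-0.037
apply F[1]=+15.000 → step 2: x=0.006, v=0.281, θ₁=0.076, ω₁=-0.380, θ₂=0.017, ω₂=-0.072
apply F[2]=+15.000 → step 3: x=0.013, v=0.423, θ₁=0.067, ω₁=-0.577, θ₂=0.015, ω₂=-0.104
apply F[3]=+14.015 → step 4: x=0.022, v=0.557, θ₁=0.053, ω₁=-0.768, θ₂=0.012, ω₂=-0.129
apply F[4]=+5.039 → step 5: x=0.034, v=0.602, θ₁=0.038, ω₁=-0.820, θ₂=0.010, ω₂=-0.147
apply F[5]=-0.701 → step 6: x=0.046, v=0.590, θ₁=0.022, ω₁=-0.787, θ₂=0.007, ω₂=-0.158
apply F[6]=-4.104 → step 7: x=0.057, v=0.546, θ₁=0.007, ω₁=-0.708, θ₂=0.003, ω₂=-0.163
apply F[7]=-5.935 → step 8: x=0.068, v=0.485, θ₁=-0.007, ω₁=-0.609, θ₂=0.000, ω₂=-0.162
apply F[8]=-6.773 → step 9: x=0.077, v=0.417, θ₁=-0.018, ω₁=-0.504, θ₂=-0.003, ω₂=-0.156
apply F[9]=-7.013 → step 10: x=0.084, v=0.349, θ₁=-0.027, ω₁=-0.403, θ₂=-0.006, ω₂=-0.146
apply F[10]=-6.900 → step 11: x=0.091, v=0.283, θ₁=-0.034, ω₁=-0.309, θ₂=-0.009, ω₂=-0.134
apply F[11]=-6.581 → step 12: x=0.096, v=0.221, θ₁=-0.039, ω₁=-0.225, θ₂=-0.011, ω₂=-0.120
apply F[12]=-6.146 → step 13: x=0.099, v=0.165, θ₁=-0.043, ω₁=-0.152, θ₂=-0.014, ω₂=-0.104
apply F[13]=-5.648 → step 14: x=0.102, v=0.114, θ₁=-0.045, ω₁=-0.089, θ₂=-0.016, ω₂=-0.088
apply F[14]=-5.122 → step 15: x=0.104, v=0.069, θ₁=-0.047, ω₁=-0.035, θ₂=-0.017, ω₂=-0.072
apply F[15]=-4.593 → step 16: x=0.105, v=0.029, θ₁=-0.047, ω₁=0.009, θ₂=-0.018, ω₂=-0.056
apply F[16]=-4.077 → step 17: x=0.105, v=-0.005, θ₁=-0.046, ω₁=0.044, θ₂=-0.019, ω₂=-0.041
apply F[17]=-3.584 → step 18: x=0.105, v=-0.035, θ₁=-0.045, ω₁=0.073, θ₂=-0.020, ω₂=-0.027
apply F[18]=-3.123 → step 19: x=0.104, v=-0.060, θ₁=-0.043, ω₁=0.095, θ₂=-0.021, ω₂=-0.014
apply F[19]=-2.698 → step 20: x=0.103, v=-0.081, θ₁=-0.041, ω₁=0.111, θ₂=-0.021, ω₂=-0.002
apply F[20]=-2.311 → step 21: x=0.101, v=-0.098, θ₁=-0.039, ω₁=0.122, θ₂=-0.021, ω₂=0.008
apply F[21]=-1.962 → step 22: x=0.099, v=-0.112, θ₁=-0.037, ω₁=0.130, θ₂=-0.020, ω₂=0.017
apply F[22]=-1.649 → step 23: x=0.096, v=-0.124, θ₁=-0.034, ω₁=0.134, θ₂=-0.020, ω₂=0.026
apply F[23]=-1.371 → step 24: x=0.094, v=-0.132, θ₁=-0.031, ω₁=0.136, θ₂=-0.019, ω₂=0.032
apply F[24]=-1.124 → step 25: x=0.091, v=-0.139, θ₁=-0.029, ω₁=0.135, θ₂=-0.019, ω₂=0.038
apply F[25]=-0.906 → step 26: x=0.088, v=-0.144, θ₁=-0.026, ω₁=0.133, θ₂=-0.018, ω₂=0.043
apply F[26]=-0.714 → step 27: x=0.085, v=-0.148, θ₁=-0.023, ω₁=0.129, θ₂=-0.017, ω₂=0.047
apply F[27]=-0.546 → step 28: x=0.082, v=-0.150, θ₁=-0.021, ω₁=0.125, θ₂=-0.016, ω₂=0.050
Max |angle| over trajectory = 0.084 rad; bound = 0.187 → within bound.

Answer: yes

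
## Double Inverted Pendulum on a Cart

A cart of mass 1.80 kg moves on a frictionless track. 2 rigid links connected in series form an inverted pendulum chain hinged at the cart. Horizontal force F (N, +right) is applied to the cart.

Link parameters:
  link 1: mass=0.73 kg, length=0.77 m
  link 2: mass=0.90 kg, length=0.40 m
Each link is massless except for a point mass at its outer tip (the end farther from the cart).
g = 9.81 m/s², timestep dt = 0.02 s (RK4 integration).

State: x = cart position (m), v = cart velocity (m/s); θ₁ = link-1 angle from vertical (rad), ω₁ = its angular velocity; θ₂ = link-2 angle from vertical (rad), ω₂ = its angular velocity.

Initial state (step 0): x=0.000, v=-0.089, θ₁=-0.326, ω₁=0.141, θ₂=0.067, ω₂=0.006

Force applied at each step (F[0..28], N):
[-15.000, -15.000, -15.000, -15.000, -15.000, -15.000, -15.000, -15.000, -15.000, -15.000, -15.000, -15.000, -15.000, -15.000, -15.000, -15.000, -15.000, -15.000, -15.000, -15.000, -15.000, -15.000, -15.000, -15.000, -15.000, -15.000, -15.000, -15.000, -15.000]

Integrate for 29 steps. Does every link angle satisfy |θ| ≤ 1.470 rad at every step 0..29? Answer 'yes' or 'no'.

apply F[0]=-15.000 → step 1: x=-0.003, v=-0.201, θ₁=-0.324, ω₁=0.092, θ₂=0.071, ω₂=0.407
apply F[1]=-15.000 → step 2: x=-0.008, v=-0.315, θ₁=-0.322, ω₁=0.045, θ₂=0.083, ω₂=0.810
apply F[2]=-15.000 → step 3: x=-0.016, v=-0.429, θ₁=-0.322, ω₁=0.001, θ₂=0.104, ω₂=1.219
apply F[3]=-15.000 → step 4: x=-0.025, v=-0.546, θ₁=-0.322, ω₁=-0.040, θ₂=0.132, ω₂=1.636
apply F[4]=-15.000 → step 5: x=-0.037, v=-0.664, θ₁=-0.323, ω₁=-0.074, θ₂=0.169, ω₂=2.061
apply F[5]=-15.000 → step 6: x=-0.052, v=-0.786, θ₁=-0.325, ω₁=-0.099, θ₂=0.215, ω₂=2.494
apply F[6]=-15.000 → step 7: x=-0.069, v=-0.910, θ₁=-0.327, ω₁=-0.111, θ₂=0.269, ω₂=2.932
apply F[7]=-15.000 → step 8: x=-0.088, v=-1.037, θ₁=-0.329, ω₁=-0.105, θ₂=0.332, ω₂=3.371
apply F[8]=-15.000 → step 9: x=-0.110, v=-1.168, θ₁=-0.331, ω₁=-0.076, θ₂=0.404, ω₂=3.809
apply F[9]=-15.000 → step 10: x=-0.135, v=-1.302, θ₁=-0.332, ω₁=-0.018, θ₂=0.484, ω₂=4.242
apply F[10]=-15.000 → step 11: x=-0.162, v=-1.439, θ₁=-0.332, ω₁=0.073, θ₂=0.573, ω₂=4.670
apply F[11]=-15.000 → step 12: x=-0.193, v=-1.578, θ₁=-0.329, ω₁=0.203, θ₂=0.671, ω₂=5.094
apply F[12]=-15.000 → step 13: x=-0.226, v=-1.719, θ₁=-0.323, ω₁=0.375, θ₂=0.777, ω₂=5.516
apply F[13]=-15.000 → step 14: x=-0.261, v=-1.862, θ₁=-0.314, ω₁=0.594, θ₂=0.892, ω₂=5.941
apply F[14]=-15.000 → step 15: x=-0.300, v=-2.007, θ₁=-0.299, ω₁=0.865, θ₂=1.015, ω₂=6.371
apply F[15]=-15.000 → step 16: x=-0.342, v=-2.153, θ₁=-0.279, ω₁=1.193, θ₂=1.147, ω₂=6.810
apply F[16]=-15.000 → step 17: x=-0.386, v=-2.300, θ₁=-0.251, ω₁=1.582, θ₂=1.287, ω₂=7.259
apply F[17]=-15.000 → step 18: x=-0.434, v=-2.450, θ₁=-0.215, ω₁=2.036, θ₂=1.437, ω₂=7.712
apply F[18]=-15.000 → step 19: x=-0.484, v=-2.602, θ₁=-0.169, ω₁=2.557, θ₂=1.596, ω₂=8.161
apply F[19]=-15.000 → step 20: x=-0.538, v=-2.759, θ₁=-0.112, ω₁=3.142, θ₂=1.763, ω₂=8.582
apply F[20]=-15.000 → step 21: x=-0.595, v=-2.921, θ₁=-0.043, ω₁=3.780, θ₂=1.939, ω₂=8.941
apply F[21]=-15.000 → step 22: x=-0.655, v=-3.087, θ₁=0.039, ω₁=4.449, θ₂=2.120, ω₂=9.187
apply F[22]=-15.000 → step 23: x=-0.718, v=-3.254, θ₁=0.135, ω₁=5.113, θ₂=2.305, ω₂=9.255
apply F[23]=-15.000 → step 24: x=-0.785, v=-3.414, θ₁=0.243, ω₁=5.724, θ₂=2.489, ω₂=9.084
apply F[24]=-15.000 → step 25: x=-0.854, v=-3.552, θ₁=0.363, ω₁=6.232, θ₂=2.666, ω₂=8.638
apply F[25]=-15.000 → step 26: x=-0.927, v=-3.652, θ₁=0.491, ω₁=6.604, θ₂=2.832, ω₂=7.922
apply F[26]=-15.000 → step 27: x=-1.000, v=-3.704, θ₁=0.626, ω₁=6.835, θ₂=2.982, ω₂=6.979
apply F[27]=-15.000 → step 28: x=-1.074, v=-3.708, θ₁=0.764, ω₁=6.946, θ₂=3.110, ω₂=5.867
apply F[28]=-15.000 → step 29: x=-1.148, v=-3.670, θ₁=0.903, ω₁=6.974, θ₂=3.216, ω₂=4.634
Max |angle| over trajectory = 3.216 rad; bound = 1.470 → exceeded.

Answer: no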